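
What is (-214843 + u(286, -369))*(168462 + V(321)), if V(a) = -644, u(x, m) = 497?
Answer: -35971117028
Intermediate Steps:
(-214843 + u(286, -369))*(168462 + V(321)) = (-214843 + 497)*(168462 - 644) = -214346*167818 = -35971117028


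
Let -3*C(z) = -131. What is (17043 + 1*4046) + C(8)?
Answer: 63398/3 ≈ 21133.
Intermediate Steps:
C(z) = 131/3 (C(z) = -⅓*(-131) = 131/3)
(17043 + 1*4046) + C(8) = (17043 + 1*4046) + 131/3 = (17043 + 4046) + 131/3 = 21089 + 131/3 = 63398/3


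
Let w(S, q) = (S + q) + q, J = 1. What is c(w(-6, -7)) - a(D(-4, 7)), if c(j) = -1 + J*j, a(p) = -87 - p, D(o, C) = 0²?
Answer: 66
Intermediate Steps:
w(S, q) = S + 2*q
D(o, C) = 0
c(j) = -1 + j (c(j) = -1 + 1*j = -1 + j)
c(w(-6, -7)) - a(D(-4, 7)) = (-1 + (-6 + 2*(-7))) - (-87 - 1*0) = (-1 + (-6 - 14)) - (-87 + 0) = (-1 - 20) - 1*(-87) = -21 + 87 = 66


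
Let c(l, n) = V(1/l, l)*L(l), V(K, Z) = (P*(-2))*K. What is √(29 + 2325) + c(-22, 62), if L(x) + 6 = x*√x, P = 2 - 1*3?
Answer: 6/11 + √2354 + 2*I*√22 ≈ 49.063 + 9.3808*I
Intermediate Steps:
P = -1 (P = 2 - 3 = -1)
L(x) = -6 + x^(3/2) (L(x) = -6 + x*√x = -6 + x^(3/2))
V(K, Z) = 2*K (V(K, Z) = (-1*(-2))*K = 2*K)
c(l, n) = 2*(-6 + l^(3/2))/l (c(l, n) = (2/l)*(-6 + l^(3/2)) = 2*(-6 + l^(3/2))/l)
√(29 + 2325) + c(-22, 62) = √(29 + 2325) + 2*(-6 + (-22)^(3/2))/(-22) = √2354 + 2*(-1/22)*(-6 - 22*I*√22) = √2354 + (6/11 + 2*I*√22) = 6/11 + √2354 + 2*I*√22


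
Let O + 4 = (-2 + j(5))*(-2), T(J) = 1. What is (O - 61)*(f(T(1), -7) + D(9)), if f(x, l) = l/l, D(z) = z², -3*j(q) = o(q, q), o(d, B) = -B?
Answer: -15826/3 ≈ -5275.3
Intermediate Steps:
j(q) = q/3 (j(q) = -(-1)*q/3 = q/3)
O = -10/3 (O = -4 + (-2 + (⅓)*5)*(-2) = -4 + (-2 + 5/3)*(-2) = -4 - ⅓*(-2) = -4 + ⅔ = -10/3 ≈ -3.3333)
f(x, l) = 1
(O - 61)*(f(T(1), -7) + D(9)) = (-10/3 - 61)*(1 + 9²) = -193*(1 + 81)/3 = -193/3*82 = -15826/3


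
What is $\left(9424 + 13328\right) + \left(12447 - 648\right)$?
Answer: $34551$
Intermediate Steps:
$\left(9424 + 13328\right) + \left(12447 - 648\right) = 22752 + 11799 = 34551$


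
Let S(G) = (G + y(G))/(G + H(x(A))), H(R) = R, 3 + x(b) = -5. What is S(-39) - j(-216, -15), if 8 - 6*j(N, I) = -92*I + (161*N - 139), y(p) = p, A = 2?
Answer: -525351/94 ≈ -5588.8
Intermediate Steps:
x(b) = -8 (x(b) = -3 - 5 = -8)
S(G) = 2*G/(-8 + G) (S(G) = (G + G)/(G - 8) = (2*G)/(-8 + G) = 2*G/(-8 + G))
j(N, I) = 49/2 - 161*N/6 + 46*I/3 (j(N, I) = 4/3 - (-92*I + (161*N - 139))/6 = 4/3 - (-92*I + (-139 + 161*N))/6 = 4/3 - (-139 - 92*I + 161*N)/6 = 4/3 + (139/6 - 161*N/6 + 46*I/3) = 49/2 - 161*N/6 + 46*I/3)
S(-39) - j(-216, -15) = 2*(-39)/(-8 - 39) - (49/2 - 161/6*(-216) + (46/3)*(-15)) = 2*(-39)/(-47) - (49/2 + 5796 - 230) = 2*(-39)*(-1/47) - 1*11181/2 = 78/47 - 11181/2 = -525351/94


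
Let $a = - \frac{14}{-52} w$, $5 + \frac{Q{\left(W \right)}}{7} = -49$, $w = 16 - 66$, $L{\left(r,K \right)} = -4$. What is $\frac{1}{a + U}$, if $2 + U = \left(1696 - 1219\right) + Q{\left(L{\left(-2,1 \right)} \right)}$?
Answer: $\frac{13}{1086} \approx 0.011971$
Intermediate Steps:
$w = -50$ ($w = 16 - 66 = -50$)
$Q{\left(W \right)} = -378$ ($Q{\left(W \right)} = -35 + 7 \left(-49\right) = -35 - 343 = -378$)
$a = - \frac{175}{13}$ ($a = - \frac{14}{-52} \left(-50\right) = \left(-14\right) \left(- \frac{1}{52}\right) \left(-50\right) = \frac{7}{26} \left(-50\right) = - \frac{175}{13} \approx -13.462$)
$U = 97$ ($U = -2 + \left(\left(1696 - 1219\right) - 378\right) = -2 + \left(477 - 378\right) = -2 + 99 = 97$)
$\frac{1}{a + U} = \frac{1}{- \frac{175}{13} + 97} = \frac{1}{\frac{1086}{13}} = \frac{13}{1086}$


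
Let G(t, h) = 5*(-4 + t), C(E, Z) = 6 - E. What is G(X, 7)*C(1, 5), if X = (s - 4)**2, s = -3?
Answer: 1125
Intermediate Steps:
X = 49 (X = (-3 - 4)**2 = (-7)**2 = 49)
G(t, h) = -20 + 5*t
G(X, 7)*C(1, 5) = (-20 + 5*49)*(6 - 1*1) = (-20 + 245)*(6 - 1) = 225*5 = 1125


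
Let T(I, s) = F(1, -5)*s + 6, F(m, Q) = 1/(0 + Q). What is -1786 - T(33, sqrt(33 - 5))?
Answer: -1792 + 2*sqrt(7)/5 ≈ -1790.9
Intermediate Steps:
F(m, Q) = 1/Q
T(I, s) = 6 - s/5 (T(I, s) = s/(-5) + 6 = -s/5 + 6 = 6 - s/5)
-1786 - T(33, sqrt(33 - 5)) = -1786 - (6 - sqrt(33 - 5)/5) = -1786 - (6 - 2*sqrt(7)/5) = -1786 + (-6 + 2*sqrt(7)/5) = -1792 + 2*sqrt(7)/5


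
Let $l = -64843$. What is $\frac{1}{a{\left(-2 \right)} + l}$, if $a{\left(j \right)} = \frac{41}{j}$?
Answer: $- \frac{2}{129727} \approx -1.5417 \cdot 10^{-5}$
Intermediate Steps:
$\frac{1}{a{\left(-2 \right)} + l} = \frac{1}{\frac{41}{-2} - 64843} = \frac{1}{41 \left(- \frac{1}{2}\right) - 64843} = \frac{1}{- \frac{41}{2} - 64843} = \frac{1}{- \frac{129727}{2}} = - \frac{2}{129727}$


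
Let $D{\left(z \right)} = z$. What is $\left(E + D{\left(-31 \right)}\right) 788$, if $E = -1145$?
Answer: $-926688$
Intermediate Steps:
$\left(E + D{\left(-31 \right)}\right) 788 = \left(-1145 - 31\right) 788 = \left(-1176\right) 788 = -926688$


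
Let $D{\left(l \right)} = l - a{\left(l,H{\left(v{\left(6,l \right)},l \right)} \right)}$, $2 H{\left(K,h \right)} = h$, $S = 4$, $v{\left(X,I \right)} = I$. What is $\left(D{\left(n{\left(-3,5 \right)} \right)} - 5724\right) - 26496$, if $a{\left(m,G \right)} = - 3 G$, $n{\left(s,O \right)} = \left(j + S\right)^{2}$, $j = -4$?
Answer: $-32220$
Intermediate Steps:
$H{\left(K,h \right)} = \frac{h}{2}$
$n{\left(s,O \right)} = 0$ ($n{\left(s,O \right)} = \left(-4 + 4\right)^{2} = 0^{2} = 0$)
$D{\left(l \right)} = \frac{5 l}{2}$ ($D{\left(l \right)} = l - - 3 \frac{l}{2} = l - - \frac{3 l}{2} = l + \frac{3 l}{2} = \frac{5 l}{2}$)
$\left(D{\left(n{\left(-3,5 \right)} \right)} - 5724\right) - 26496 = \left(\frac{5}{2} \cdot 0 - 5724\right) - 26496 = \left(0 - 5724\right) - 26496 = -5724 - 26496 = -32220$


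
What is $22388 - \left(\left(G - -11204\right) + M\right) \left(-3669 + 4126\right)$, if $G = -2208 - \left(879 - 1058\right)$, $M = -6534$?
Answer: $-1184549$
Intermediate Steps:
$G = -2029$ ($G = -2208 - \left(879 - 1058\right) = -2208 - -179 = -2208 + 179 = -2029$)
$22388 - \left(\left(G - -11204\right) + M\right) \left(-3669 + 4126\right) = 22388 - \left(\left(-2029 - -11204\right) - 6534\right) \left(-3669 + 4126\right) = 22388 - \left(\left(-2029 + 11204\right) - 6534\right) 457 = 22388 - \left(9175 - 6534\right) 457 = 22388 - 2641 \cdot 457 = 22388 - 1206937 = -1184549$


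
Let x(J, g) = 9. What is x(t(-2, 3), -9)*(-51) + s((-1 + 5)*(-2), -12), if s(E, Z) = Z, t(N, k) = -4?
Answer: -471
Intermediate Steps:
x(t(-2, 3), -9)*(-51) + s((-1 + 5)*(-2), -12) = 9*(-51) - 12 = -459 - 12 = -471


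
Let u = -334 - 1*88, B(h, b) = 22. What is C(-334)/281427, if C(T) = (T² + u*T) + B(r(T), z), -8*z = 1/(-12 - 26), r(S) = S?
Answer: 252526/281427 ≈ 0.89731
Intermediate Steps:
z = 1/304 (z = -1/(8*(-12 - 26)) = -⅛/(-38) = -⅛*(-1/38) = 1/304 ≈ 0.0032895)
u = -422 (u = -334 - 88 = -422)
C(T) = 22 + T² - 422*T (C(T) = (T² - 422*T) + 22 = 22 + T² - 422*T)
C(-334)/281427 = (22 + (-334)² - 422*(-334))/281427 = (22 + 111556 + 140948)*(1/281427) = 252526*(1/281427) = 252526/281427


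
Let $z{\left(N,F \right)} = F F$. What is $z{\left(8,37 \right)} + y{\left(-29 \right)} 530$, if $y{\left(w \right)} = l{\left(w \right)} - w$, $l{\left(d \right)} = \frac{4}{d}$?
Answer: $\frac{483311}{29} \approx 16666.0$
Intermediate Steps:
$z{\left(N,F \right)} = F^{2}$
$y{\left(w \right)} = - w + \frac{4}{w}$ ($y{\left(w \right)} = \frac{4}{w} - w = - w + \frac{4}{w}$)
$z{\left(8,37 \right)} + y{\left(-29 \right)} 530 = 37^{2} + \left(\left(-1\right) \left(-29\right) + \frac{4}{-29}\right) 530 = 1369 + \left(29 + 4 \left(- \frac{1}{29}\right)\right) 530 = 1369 + \left(29 - \frac{4}{29}\right) 530 = 1369 + \frac{837}{29} \cdot 530 = 1369 + \frac{443610}{29} = \frac{483311}{29}$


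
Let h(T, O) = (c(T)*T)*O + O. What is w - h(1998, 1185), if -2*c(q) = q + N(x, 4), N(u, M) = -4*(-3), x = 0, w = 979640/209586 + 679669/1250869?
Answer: 311906039200546817002/131082315117 ≈ 2.3795e+9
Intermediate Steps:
w = 683925207097/131082315117 (w = 979640*(1/209586) + 679669*(1/1250869) = 489820/104793 + 679669/1250869 = 683925207097/131082315117 ≈ 5.2175)
N(u, M) = 12
c(q) = -6 - q/2 (c(q) = -(q + 12)/2 = -(12 + q)/2 = -6 - q/2)
h(T, O) = O + O*T*(-6 - T/2) (h(T, O) = ((-6 - T/2)*T)*O + O = (T*(-6 - T/2))*O + O = O*T*(-6 - T/2) + O = O + O*T*(-6 - T/2))
w - h(1998, 1185) = 683925207097/131082315117 - (-1)*1185*(-2 + 1998*(12 + 1998))/2 = 683925207097/131082315117 - (-1)*1185*(-2 + 1998*2010)/2 = 683925207097/131082315117 - (-1)*1185*(-2 + 4015980)/2 = 683925207097/131082315117 - (-1)*1185*4015978/2 = 683925207097/131082315117 - 1*(-2379466965) = 683925207097/131082315117 + 2379466965 = 311906039200546817002/131082315117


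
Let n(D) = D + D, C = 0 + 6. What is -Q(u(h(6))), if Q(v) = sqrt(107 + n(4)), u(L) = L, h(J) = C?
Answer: -sqrt(115) ≈ -10.724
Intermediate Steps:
C = 6
h(J) = 6
n(D) = 2*D
Q(v) = sqrt(115) (Q(v) = sqrt(107 + 2*4) = sqrt(107 + 8) = sqrt(115))
-Q(u(h(6))) = -sqrt(115)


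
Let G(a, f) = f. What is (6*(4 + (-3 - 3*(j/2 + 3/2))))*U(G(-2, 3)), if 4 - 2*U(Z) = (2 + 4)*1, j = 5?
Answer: 66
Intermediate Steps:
U(Z) = -1 (U(Z) = 2 - (2 + 4)/2 = 2 - 3 = -1)
(6*(4 + (-3 - 3*(j/2 + 3/2))))*U(G(-2, 3)) = (6*(4 + (-3 - 3*(5/2 + 3/2))))*(-1) = (6*(4 + (-3 - 3*4)))*(-1) = (6*(4 + (-3 - 12)))*(-1) = (6*(4 - 15))*(-1) = (6*(-11))*(-1) = -66*(-1) = 66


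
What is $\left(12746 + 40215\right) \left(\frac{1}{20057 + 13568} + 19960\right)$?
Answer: $\frac{35545040007961}{33625} \approx 1.0571 \cdot 10^{9}$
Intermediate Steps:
$\left(12746 + 40215\right) \left(\frac{1}{20057 + 13568} + 19960\right) = 52961 \left(\frac{1}{33625} + 19960\right) = 52961 \cdot \frac{671155001}{33625} = \frac{35545040007961}{33625}$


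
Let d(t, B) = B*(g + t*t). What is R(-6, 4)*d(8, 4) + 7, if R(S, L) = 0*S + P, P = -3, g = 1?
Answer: -773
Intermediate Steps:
R(S, L) = -3 (R(S, L) = 0*S - 3 = 0 - 3 = -3)
d(t, B) = B*(1 + t²) (d(t, B) = B*(1 + t*t) = B*(1 + t²))
R(-6, 4)*d(8, 4) + 7 = -12*(1 + 8²) + 7 = -12*(1 + 64) + 7 = -12*65 + 7 = -3*260 + 7 = -780 + 7 = -773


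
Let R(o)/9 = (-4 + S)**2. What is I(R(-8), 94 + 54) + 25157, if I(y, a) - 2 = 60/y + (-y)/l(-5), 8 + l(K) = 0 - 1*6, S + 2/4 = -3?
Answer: 190476311/7560 ≈ 25195.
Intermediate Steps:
S = -7/2 (S = -1/2 - 3 = -7/2 ≈ -3.5000)
R(o) = 2025/4 (R(o) = 9*(-4 - 7/2)**2 = 9*(-15/2)**2 = 9*(225/4) = 2025/4)
l(K) = -14 (l(K) = -8 + (0 - 1*6) = -8 + (0 - 6) = -8 - 6 = -14)
I(y, a) = 2 + 60/y + y/14 (I(y, a) = 2 + (60/y - y/(-14)) = 2 + (60/y - y*(-1/14)) = 2 + (60/y + y/14) = 2 + 60/y + y/14)
I(R(-8), 94 + 54) + 25157 = (2 + 60/(2025/4) + (1/14)*(2025/4)) + 25157 = (2 + 60*(4/2025) + 2025/56) + 25157 = (2 + 16/135 + 2025/56) + 25157 = 289391/7560 + 25157 = 190476311/7560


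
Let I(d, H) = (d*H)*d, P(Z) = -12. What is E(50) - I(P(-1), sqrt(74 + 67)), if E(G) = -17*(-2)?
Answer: 34 - 144*sqrt(141) ≈ -1675.9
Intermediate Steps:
E(G) = 34
I(d, H) = H*d**2 (I(d, H) = (H*d)*d = H*d**2)
E(50) - I(P(-1), sqrt(74 + 67)) = 34 - sqrt(74 + 67)*(-12)**2 = 34 - sqrt(141)*144 = 34 - 144*sqrt(141)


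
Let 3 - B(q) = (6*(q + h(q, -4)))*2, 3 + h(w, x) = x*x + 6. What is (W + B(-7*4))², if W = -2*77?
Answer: 1849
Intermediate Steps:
h(w, x) = 3 + x² (h(w, x) = -3 + (x*x + 6) = -3 + (x² + 6) = -3 + (6 + x²) = 3 + x²)
W = -154
B(q) = -225 - 12*q (B(q) = 3 - 6*(q + (3 + (-4)²))*2 = 3 - 6*(q + (3 + 16))*2 = 3 - 6*(q + 19)*2 = 3 - 6*(19 + q)*2 = 3 - (114 + 6*q)*2 = 3 - (228 + 12*q) = 3 + (-228 - 12*q) = -225 - 12*q)
(W + B(-7*4))² = (-154 + (-225 - (-84)*4))² = (-154 + (-225 - 12*(-28)))² = (-154 + (-225 + 336))² = (-154 + 111)² = (-43)² = 1849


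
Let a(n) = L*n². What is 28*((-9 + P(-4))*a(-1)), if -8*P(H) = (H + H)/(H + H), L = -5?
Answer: 2555/2 ≈ 1277.5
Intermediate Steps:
a(n) = -5*n²
P(H) = -⅛ (P(H) = -(H + H)/(8*(H + H)) = -2*H/(8*(2*H)) = -2*H*1/(2*H)/8 = -⅛*1 = -⅛)
28*((-9 + P(-4))*a(-1)) = 28*((-9 - ⅛)*(-5*(-1)²)) = 28*(-(-365)/8) = 28*(-73/8*(-5)) = 28*(365/8) = 2555/2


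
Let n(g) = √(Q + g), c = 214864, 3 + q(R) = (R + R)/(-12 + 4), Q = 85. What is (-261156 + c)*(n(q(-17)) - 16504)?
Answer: 764003168 - 23146*√345 ≈ 7.6357e+8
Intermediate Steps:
q(R) = -3 - R/4 (q(R) = -3 + (R + R)/(-12 + 4) = -3 + (2*R)/(-8) = -3 + (2*R)*(-⅛) = -3 - R/4)
n(g) = √(85 + g)
(-261156 + c)*(n(q(-17)) - 16504) = (-261156 + 214864)*(√(85 + (-3 - ¼*(-17))) - 16504) = -46292*(√(85 + (-3 + 17/4)) - 16504) = -46292*(√(85 + 5/4) - 16504) = -46292*(√(345/4) - 16504) = -46292*(√345/2 - 16504) = -46292*(-16504 + √345/2) = 764003168 - 23146*√345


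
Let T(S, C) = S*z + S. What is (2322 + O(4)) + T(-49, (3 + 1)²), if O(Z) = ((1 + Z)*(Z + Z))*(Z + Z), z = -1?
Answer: 2642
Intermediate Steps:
T(S, C) = 0 (T(S, C) = S*(-1) + S = -S + S = 0)
O(Z) = 4*Z²*(1 + Z) (O(Z) = ((1 + Z)*(2*Z))*(2*Z) = (2*Z*(1 + Z))*(2*Z) = 4*Z²*(1 + Z))
(2322 + O(4)) + T(-49, (3 + 1)²) = (2322 + 4*4²*(1 + 4)) + 0 = (2322 + 4*16*5) + 0 = (2322 + 320) + 0 = 2642 + 0 = 2642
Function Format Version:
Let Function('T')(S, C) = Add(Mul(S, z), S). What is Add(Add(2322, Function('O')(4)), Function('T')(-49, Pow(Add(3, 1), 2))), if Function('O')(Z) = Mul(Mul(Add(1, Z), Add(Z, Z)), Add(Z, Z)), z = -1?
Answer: 2642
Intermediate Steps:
Function('T')(S, C) = 0 (Function('T')(S, C) = Add(Mul(S, -1), S) = Add(Mul(-1, S), S) = 0)
Function('O')(Z) = Mul(4, Pow(Z, 2), Add(1, Z)) (Function('O')(Z) = Mul(Mul(Add(1, Z), Mul(2, Z)), Mul(2, Z)) = Mul(Mul(2, Z, Add(1, Z)), Mul(2, Z)) = Mul(4, Pow(Z, 2), Add(1, Z)))
Add(Add(2322, Function('O')(4)), Function('T')(-49, Pow(Add(3, 1), 2))) = Add(Add(2322, Mul(4, Pow(4, 2), Add(1, 4))), 0) = Add(Add(2322, Mul(4, 16, 5)), 0) = Add(Add(2322, 320), 0) = Add(2642, 0) = 2642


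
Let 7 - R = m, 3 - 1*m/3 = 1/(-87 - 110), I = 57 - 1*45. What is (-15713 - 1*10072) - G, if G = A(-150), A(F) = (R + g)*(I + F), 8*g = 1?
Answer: -20524131/788 ≈ -26046.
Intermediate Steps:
I = 12 (I = 57 - 45 = 12)
m = 1776/197 (m = 9 - 3/(-87 - 110) = 9 - 3/(-197) = 9 - 3*(-1/197) = 9 + 3/197 = 1776/197 ≈ 9.0152)
g = ⅛ (g = (⅛)*1 = ⅛ ≈ 0.12500)
R = -397/197 (R = 7 - 1*1776/197 = 7 - 1776/197 = -397/197 ≈ -2.0152)
A(F) = -8937/394 - 2979*F/1576 (A(F) = (-397/197 + ⅛)*(12 + F) = -2979*(12 + F)/1576 = -8937/394 - 2979*F/1576)
G = 205551/788 (G = -8937/394 - 2979/1576*(-150) = -8937/394 + 223425/788 = 205551/788 ≈ 260.85)
(-15713 - 1*10072) - G = (-15713 - 1*10072) - 1*205551/788 = (-15713 - 10072) - 205551/788 = -25785 - 205551/788 = -20524131/788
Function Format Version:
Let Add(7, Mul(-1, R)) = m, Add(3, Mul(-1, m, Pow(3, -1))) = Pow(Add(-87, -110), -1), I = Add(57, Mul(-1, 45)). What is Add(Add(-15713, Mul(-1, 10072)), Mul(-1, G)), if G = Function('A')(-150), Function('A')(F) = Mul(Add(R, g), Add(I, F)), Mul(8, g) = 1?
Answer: Rational(-20524131, 788) ≈ -26046.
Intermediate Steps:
I = 12 (I = Add(57, -45) = 12)
m = Rational(1776, 197) (m = Add(9, Mul(-3, Pow(Add(-87, -110), -1))) = Add(9, Mul(-3, Pow(-197, -1))) = Add(9, Mul(-3, Rational(-1, 197))) = Add(9, Rational(3, 197)) = Rational(1776, 197) ≈ 9.0152)
g = Rational(1, 8) (g = Mul(Rational(1, 8), 1) = Rational(1, 8) ≈ 0.12500)
R = Rational(-397, 197) (R = Add(7, Mul(-1, Rational(1776, 197))) = Add(7, Rational(-1776, 197)) = Rational(-397, 197) ≈ -2.0152)
Function('A')(F) = Add(Rational(-8937, 394), Mul(Rational(-2979, 1576), F)) (Function('A')(F) = Mul(Add(Rational(-397, 197), Rational(1, 8)), Add(12, F)) = Mul(Rational(-2979, 1576), Add(12, F)) = Add(Rational(-8937, 394), Mul(Rational(-2979, 1576), F)))
G = Rational(205551, 788) (G = Add(Rational(-8937, 394), Mul(Rational(-2979, 1576), -150)) = Add(Rational(-8937, 394), Rational(223425, 788)) = Rational(205551, 788) ≈ 260.85)
Add(Add(-15713, Mul(-1, 10072)), Mul(-1, G)) = Add(Add(-15713, Mul(-1, 10072)), Mul(-1, Rational(205551, 788))) = Add(Add(-15713, -10072), Rational(-205551, 788)) = Add(-25785, Rational(-205551, 788)) = Rational(-20524131, 788)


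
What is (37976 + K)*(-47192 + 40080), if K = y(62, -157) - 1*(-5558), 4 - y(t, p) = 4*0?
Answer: -309642256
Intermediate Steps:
y(t, p) = 4 (y(t, p) = 4 - 4*0 = 4 - 1*0 = 4 + 0 = 4)
K = 5562 (K = 4 - 1*(-5558) = 4 + 5558 = 5562)
(37976 + K)*(-47192 + 40080) = (37976 + 5562)*(-47192 + 40080) = 43538*(-7112) = -309642256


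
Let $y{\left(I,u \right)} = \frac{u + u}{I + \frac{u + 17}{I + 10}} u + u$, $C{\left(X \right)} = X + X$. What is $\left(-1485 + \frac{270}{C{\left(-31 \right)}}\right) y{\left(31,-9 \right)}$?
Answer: $\frac{224801730}{39649} \approx 5669.8$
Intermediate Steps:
$C{\left(X \right)} = 2 X$
$y{\left(I,u \right)} = u + \frac{2 u^{2}}{I + \frac{17 + u}{10 + I}}$ ($y{\left(I,u \right)} = \frac{2 u}{I + \frac{17 + u}{10 + I}} u + u = \frac{2 u^{2}}{I + \frac{17 + u}{10 + I}} + u = u + \frac{2 u^{2}}{I + \frac{17 + u}{10 + I}}$)
$\left(-1485 + \frac{270}{C{\left(-31 \right)}}\right) y{\left(31,-9 \right)} = \left(-1485 + \frac{270}{2 \left(-31\right)}\right) \left(- \frac{9 \left(17 + 31^{2} + 10 \cdot 31 + 21 \left(-9\right) + 2 \cdot 31 \left(-9\right)\right)}{17 - 9 + 31^{2} + 10 \cdot 31}\right) = \left(-1485 + \frac{270}{-62}\right) \left(- \frac{9 \left(17 + 961 + 310 - 189 - 558\right)}{17 - 9 + 961 + 310}\right) = \left(-1485 + 270 \left(- \frac{1}{62}\right)\right) \left(\left(-9\right) \frac{1}{1279} \cdot 541\right) = \left(-1485 - \frac{135}{31}\right) \left(\left(-9\right) \frac{1}{1279} \cdot 541\right) = \left(- \frac{46170}{31}\right) \left(- \frac{4869}{1279}\right) = \frac{224801730}{39649}$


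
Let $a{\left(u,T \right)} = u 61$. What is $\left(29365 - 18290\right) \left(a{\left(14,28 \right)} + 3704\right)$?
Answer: $50479850$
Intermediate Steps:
$a{\left(u,T \right)} = 61 u$
$\left(29365 - 18290\right) \left(a{\left(14,28 \right)} + 3704\right) = \left(29365 - 18290\right) \left(61 \cdot 14 + 3704\right) = 11075 \left(854 + 3704\right) = 11075 \cdot 4558 = 50479850$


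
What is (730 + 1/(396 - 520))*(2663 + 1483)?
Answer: 187645887/62 ≈ 3.0265e+6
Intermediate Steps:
(730 + 1/(396 - 520))*(2663 + 1483) = (730 + 1/(-124))*4146 = (730 - 1/124)*4146 = (90519/124)*4146 = 187645887/62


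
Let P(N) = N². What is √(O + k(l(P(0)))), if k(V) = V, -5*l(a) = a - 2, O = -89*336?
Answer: I*√747590/5 ≈ 172.93*I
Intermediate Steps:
O = -29904
l(a) = ⅖ - a/5 (l(a) = -(a - 2)/5 = -(-2 + a)/5 = ⅖ - a/5)
√(O + k(l(P(0)))) = √(-29904 + (⅖ - ⅕*0²)) = √(-29904 + (⅖ - ⅕*0)) = √(-29904 + (⅖ + 0)) = √(-29904 + ⅖) = √(-149518/5) = I*√747590/5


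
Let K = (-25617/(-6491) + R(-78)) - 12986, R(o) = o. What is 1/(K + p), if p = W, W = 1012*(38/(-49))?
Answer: -318059/4403485439 ≈ -7.2229e-5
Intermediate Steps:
W = -38456/49 (W = 1012*(38*(-1/49)) = 1012*(-38/49) = -38456/49 ≈ -784.82)
p = -38456/49 ≈ -784.82
K = -84772807/6491 (K = (-25617/(-6491) - 78) - 12986 = (-25617*(-1/6491) - 78) - 12986 = (25617/6491 - 78) - 12986 = -480681/6491 - 12986 = -84772807/6491 ≈ -13060.)
1/(K + p) = 1/(-84772807/6491 - 38456/49) = 1/(-4403485439/318059) = -318059/4403485439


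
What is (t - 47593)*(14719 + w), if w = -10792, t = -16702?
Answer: -252486465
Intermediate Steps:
(t - 47593)*(14719 + w) = (-16702 - 47593)*(14719 - 10792) = -64295*3927 = -252486465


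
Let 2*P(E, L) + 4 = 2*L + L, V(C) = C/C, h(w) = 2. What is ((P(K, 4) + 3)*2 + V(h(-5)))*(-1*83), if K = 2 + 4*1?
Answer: -1245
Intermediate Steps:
V(C) = 1
K = 6 (K = 2 + 4 = 6)
P(E, L) = -2 + 3*L/2 (P(E, L) = -2 + (2*L + L)/2 = -2 + (3*L)/2 = -2 + 3*L/2)
((P(K, 4) + 3)*2 + V(h(-5)))*(-1*83) = (((-2 + (3/2)*4) + 3)*2 + 1)*(-1*83) = (((-2 + 6) + 3)*2 + 1)*(-83) = ((4 + 3)*2 + 1)*(-83) = (7*2 + 1)*(-83) = (14 + 1)*(-83) = 15*(-83) = -1245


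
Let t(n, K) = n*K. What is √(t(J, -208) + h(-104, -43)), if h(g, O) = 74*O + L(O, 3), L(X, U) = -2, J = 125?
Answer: 16*I*√114 ≈ 170.83*I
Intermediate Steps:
h(g, O) = -2 + 74*O (h(g, O) = 74*O - 2 = -2 + 74*O)
t(n, K) = K*n
√(t(J, -208) + h(-104, -43)) = √(-208*125 + (-2 + 74*(-43))) = √(-26000 + (-2 - 3182)) = √(-26000 - 3184) = √(-29184) = 16*I*√114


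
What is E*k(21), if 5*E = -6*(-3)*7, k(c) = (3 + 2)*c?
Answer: 2646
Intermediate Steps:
k(c) = 5*c
E = 126/5 (E = (-6*(-3)*7)/5 = (18*7)/5 = (⅕)*126 = 126/5 ≈ 25.200)
E*k(21) = 126*(5*21)/5 = (126/5)*105 = 2646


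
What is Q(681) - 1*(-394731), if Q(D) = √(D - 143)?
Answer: 394731 + √538 ≈ 3.9475e+5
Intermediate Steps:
Q(D) = √(-143 + D)
Q(681) - 1*(-394731) = √(-143 + 681) - 1*(-394731) = √538 + 394731 = 394731 + √538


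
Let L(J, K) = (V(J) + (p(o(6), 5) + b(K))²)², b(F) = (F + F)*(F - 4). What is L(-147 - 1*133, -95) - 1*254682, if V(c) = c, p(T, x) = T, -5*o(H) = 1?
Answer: 78237693966545998551/625 ≈ 1.2518e+17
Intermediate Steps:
o(H) = -⅕ (o(H) = -⅕*1 = -⅕)
b(F) = 2*F*(-4 + F) (b(F) = (2*F)*(-4 + F) = 2*F*(-4 + F))
L(J, K) = (J + (-⅕ + 2*K*(-4 + K))²)²
L(-147 - 1*133, -95) - 1*254682 = ((-1 + 10*(-95)*(-4 - 95))² + 25*(-147 - 1*133))²/625 - 1*254682 = ((-1 + 10*(-95)*(-99))² + 25*(-147 - 133))²/625 - 254682 = ((-1 + 94050)² + 25*(-280))²/625 - 254682 = (94049² - 7000)²/625 - 254682 = (8845214401 - 7000)²/625 - 254682 = (1/625)*8845207401² - 254682 = (1/625)*78237693966705174801 - 254682 = 78237693966705174801/625 - 254682 = 78237693966545998551/625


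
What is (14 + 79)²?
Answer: 8649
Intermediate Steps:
(14 + 79)² = 93² = 8649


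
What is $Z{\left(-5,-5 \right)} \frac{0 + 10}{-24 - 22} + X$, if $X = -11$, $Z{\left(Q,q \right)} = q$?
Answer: $- \frac{228}{23} \approx -9.913$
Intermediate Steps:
$Z{\left(-5,-5 \right)} \frac{0 + 10}{-24 - 22} + X = - 5 \frac{0 + 10}{-24 - 22} - 11 = - 5 \frac{10}{-46} - 11 = - 5 \cdot 10 \left(- \frac{1}{46}\right) - 11 = \left(-5\right) \left(- \frac{5}{23}\right) - 11 = \frac{25}{23} - 11 = - \frac{228}{23}$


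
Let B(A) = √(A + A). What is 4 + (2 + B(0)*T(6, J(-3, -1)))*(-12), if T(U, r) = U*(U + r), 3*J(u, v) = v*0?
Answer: -20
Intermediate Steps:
B(A) = √2*√A (B(A) = √(2*A) = √2*√A)
J(u, v) = 0 (J(u, v) = (v*0)/3 = (⅓)*0 = 0)
4 + (2 + B(0)*T(6, J(-3, -1)))*(-12) = 4 + (2 + (√2*√0)*(6*(6 + 0)))*(-12) = 4 + (2 + (√2*0)*(6*6))*(-12) = 4 + (2 + 0*36)*(-12) = 4 + (2 + 0)*(-12) = 4 + 2*(-12) = 4 - 24 = -20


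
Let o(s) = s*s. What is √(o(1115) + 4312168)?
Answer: √5555393 ≈ 2357.0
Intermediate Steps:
o(s) = s²
√(o(1115) + 4312168) = √(1115² + 4312168) = √(1243225 + 4312168) = √5555393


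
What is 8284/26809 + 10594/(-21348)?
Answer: -2820203/15061014 ≈ -0.18725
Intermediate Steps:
8284/26809 + 10594/(-21348) = 8284*(1/26809) + 10594*(-1/21348) = 436/1411 - 5297/10674 = -2820203/15061014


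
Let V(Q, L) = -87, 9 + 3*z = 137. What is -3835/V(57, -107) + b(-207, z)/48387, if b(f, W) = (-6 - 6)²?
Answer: 61858891/1403223 ≈ 44.083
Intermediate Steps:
z = 128/3 (z = -3 + (⅓)*137 = -3 + 137/3 = 128/3 ≈ 42.667)
b(f, W) = 144 (b(f, W) = (-12)² = 144)
-3835/V(57, -107) + b(-207, z)/48387 = -3835/(-87) + 144/48387 = -3835*(-1/87) + 144*(1/48387) = 3835/87 + 48/16129 = 61858891/1403223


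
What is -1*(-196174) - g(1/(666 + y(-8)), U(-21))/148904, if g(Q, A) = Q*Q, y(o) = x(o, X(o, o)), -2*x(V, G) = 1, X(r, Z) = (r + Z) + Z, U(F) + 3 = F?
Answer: 12937308412638763/65948129786 ≈ 1.9617e+5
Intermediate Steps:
U(F) = -3 + F
X(r, Z) = r + 2*Z (X(r, Z) = (Z + r) + Z = r + 2*Z)
x(V, G) = -½ (x(V, G) = -½*1 = -½)
y(o) = -½
g(Q, A) = Q²
-1*(-196174) - g(1/(666 + y(-8)), U(-21))/148904 = -1*(-196174) - (1/(666 - ½))²/148904 = 196174 - (1/(1331/2))²/148904 = 196174 - (2/1331)²/148904 = 196174 - 4/(1771561*148904) = 196174 - 1*1/65948129786 = 196174 - 1/65948129786 = 12937308412638763/65948129786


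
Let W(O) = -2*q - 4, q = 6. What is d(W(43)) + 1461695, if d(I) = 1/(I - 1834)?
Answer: 2704135749/1850 ≈ 1.4617e+6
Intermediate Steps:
W(O) = -16 (W(O) = -2*6 - 4 = -12 - 4 = -16)
d(I) = 1/(-1834 + I)
d(W(43)) + 1461695 = 1/(-1834 - 16) + 1461695 = 1/(-1850) + 1461695 = -1/1850 + 1461695 = 2704135749/1850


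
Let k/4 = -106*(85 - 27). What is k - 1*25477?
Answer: -50069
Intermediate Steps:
k = -24592 (k = 4*(-106*(85 - 27)) = 4*(-106*58) = 4*(-6148) = -24592)
k - 1*25477 = -24592 - 1*25477 = -24592 - 25477 = -50069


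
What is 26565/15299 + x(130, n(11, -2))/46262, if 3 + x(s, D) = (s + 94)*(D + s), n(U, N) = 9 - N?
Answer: 1712107749/707762338 ≈ 2.4190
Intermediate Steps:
x(s, D) = -3 + (94 + s)*(D + s) (x(s, D) = -3 + (s + 94)*(D + s) = -3 + (94 + s)*(D + s))
26565/15299 + x(130, n(11, -2))/46262 = 26565/15299 + (-3 + 130² + 94*(9 - 1*(-2)) + 94*130 + (9 - 1*(-2))*130)/46262 = 26565*(1/15299) + (-3 + 16900 + 94*(9 + 2) + 12220 + (9 + 2)*130)*(1/46262) = 26565/15299 + (-3 + 16900 + 94*11 + 12220 + 11*130)*(1/46262) = 26565/15299 + (-3 + 16900 + 1034 + 12220 + 1430)*(1/46262) = 26565/15299 + 31581*(1/46262) = 26565/15299 + 31581/46262 = 1712107749/707762338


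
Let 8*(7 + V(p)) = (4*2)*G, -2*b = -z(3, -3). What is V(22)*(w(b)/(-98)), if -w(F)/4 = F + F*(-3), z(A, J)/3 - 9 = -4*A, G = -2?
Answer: -162/49 ≈ -3.3061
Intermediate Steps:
z(A, J) = 27 - 12*A (z(A, J) = 27 + 3*(-4*A) = 27 - 12*A)
b = -9/2 (b = -(-1)*(27 - 12*3)/2 = -(-1)*(27 - 36)/2 = -(-1)*(-9)/2 = -½*9 = -9/2 ≈ -4.5000)
w(F) = 8*F (w(F) = -4*(F + F*(-3)) = -4*(F - 3*F) = -(-8)*F = 8*F)
V(p) = -9 (V(p) = -7 + ((4*2)*(-2))/8 = -7 + (8*(-2))/8 = -7 + (⅛)*(-16) = -7 - 2 = -9)
V(22)*(w(b)/(-98)) = -9*8*(-9/2)/(-98) = -(-324)*(-1)/98 = -9*18/49 = -162/49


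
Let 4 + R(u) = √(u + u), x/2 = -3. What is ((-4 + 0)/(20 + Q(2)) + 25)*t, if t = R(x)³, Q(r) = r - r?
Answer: 1984 + 8928*I*√3/5 ≈ 1984.0 + 3092.8*I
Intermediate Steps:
x = -6 (x = 2*(-3) = -6)
R(u) = -4 + √2*√u (R(u) = -4 + √(u + u) = -4 + √(2*u) = -4 + √2*√u)
Q(r) = 0
t = (-4 + 2*I*√3)³ (t = (-4 + √2*√(-6))³ = (-4 + √2*(I*√6))³ = (-4 + 2*I*√3)³ ≈ 80.0 + 124.71*I)
((-4 + 0)/(20 + Q(2)) + 25)*t = ((-4 + 0)/(20 + 0) + 25)*(80 + 72*I*√3) = (-4/20 + 25)*(80 + 72*I*√3) = (-4*1/20 + 25)*(80 + 72*I*√3) = (-⅕ + 25)*(80 + 72*I*√3) = 124*(80 + 72*I*√3)/5 = 1984 + 8928*I*√3/5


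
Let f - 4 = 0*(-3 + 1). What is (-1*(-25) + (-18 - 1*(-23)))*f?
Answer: 120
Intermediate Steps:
f = 4 (f = 4 + 0*(-3 + 1) = 4 + 0*(-2) = 4 + 0 = 4)
(-1*(-25) + (-18 - 1*(-23)))*f = (-1*(-25) + (-18 - 1*(-23)))*4 = (25 + (-18 + 23))*4 = (25 + 5)*4 = 30*4 = 120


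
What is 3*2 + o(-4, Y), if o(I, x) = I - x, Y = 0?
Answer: 2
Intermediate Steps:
3*2 + o(-4, Y) = 3*2 + (-4 - 1*0) = 6 + (-4 + 0) = 6 - 4 = 2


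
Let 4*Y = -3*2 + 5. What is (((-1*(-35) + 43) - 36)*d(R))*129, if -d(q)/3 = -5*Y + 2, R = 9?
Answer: -105651/2 ≈ -52826.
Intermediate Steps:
Y = -¼ (Y = (-3*2 + 5)/4 = (-6 + 5)/4 = (¼)*(-1) = -¼ ≈ -0.25000)
d(q) = -39/4 (d(q) = -3*(-5*(-¼) + 2) = -3*(5/4 + 2) = -3*13/4 = -39/4)
(((-1*(-35) + 43) - 36)*d(R))*129 = (((-1*(-35) + 43) - 36)*(-39/4))*129 = (((35 + 43) - 36)*(-39/4))*129 = ((78 - 36)*(-39/4))*129 = (42*(-39/4))*129 = -819/2*129 = -105651/2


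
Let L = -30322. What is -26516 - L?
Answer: 3806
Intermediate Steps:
-26516 - L = -26516 - 1*(-30322) = -26516 + 30322 = 3806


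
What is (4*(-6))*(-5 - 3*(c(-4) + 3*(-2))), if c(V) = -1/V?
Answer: -294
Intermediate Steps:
(4*(-6))*(-5 - 3*(c(-4) + 3*(-2))) = (4*(-6))*(-5 - 3*(-1/(-4) + 3*(-2))) = -24*(-5 - 3*(-1*(-1/4) - 6)) = -24*(-5 - 3*(1/4 - 6)) = -24*(-5 - 3*(-23/4)) = -24*(-5 + 69/4) = -24*49/4 = -294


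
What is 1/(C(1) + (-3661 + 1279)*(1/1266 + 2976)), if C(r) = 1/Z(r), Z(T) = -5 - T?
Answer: -1266/8974463905 ≈ -1.4107e-7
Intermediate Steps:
C(r) = 1/(-5 - r)
1/(C(1) + (-3661 + 1279)*(1/1266 + 2976)) = 1/(-1/(5 + 1) + (-3661 + 1279)*(1/1266 + 2976)) = 1/(-1/6 - 2382*(1/1266 + 2976)) = 1/(-1*⅙ - 2382*3767617/1266) = 1/(-⅙ - 1495743949/211) = 1/(-8974463905/1266) = -1266/8974463905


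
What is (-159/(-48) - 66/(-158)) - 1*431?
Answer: -540069/1264 ≈ -427.27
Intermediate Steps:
(-159/(-48) - 66/(-158)) - 1*431 = (-159*(-1/48) - 66*(-1/158)) - 431 = (53/16 + 33/79) - 431 = 4715/1264 - 431 = -540069/1264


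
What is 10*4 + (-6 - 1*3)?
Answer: 31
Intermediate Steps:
10*4 + (-6 - 1*3) = 40 + (-6 - 3) = 40 - 9 = 31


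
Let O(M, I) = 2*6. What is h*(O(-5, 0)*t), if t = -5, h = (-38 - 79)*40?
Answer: 280800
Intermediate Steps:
O(M, I) = 12
h = -4680 (h = -117*40 = -4680)
h*(O(-5, 0)*t) = -56160*(-5) = -4680*(-60) = 280800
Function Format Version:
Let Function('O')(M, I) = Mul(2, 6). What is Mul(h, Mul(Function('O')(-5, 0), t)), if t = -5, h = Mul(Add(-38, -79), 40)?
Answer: 280800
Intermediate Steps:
Function('O')(M, I) = 12
h = -4680 (h = Mul(-117, 40) = -4680)
Mul(h, Mul(Function('O')(-5, 0), t)) = Mul(-4680, Mul(12, -5)) = Mul(-4680, -60) = 280800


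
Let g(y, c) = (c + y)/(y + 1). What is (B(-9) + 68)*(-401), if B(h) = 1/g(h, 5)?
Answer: -28070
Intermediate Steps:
g(y, c) = (c + y)/(1 + y)
B(h) = (1 + h)/(5 + h) (B(h) = 1/((5 + h)/(1 + h)) = (1 + h)/(5 + h))
(B(-9) + 68)*(-401) = ((1 - 9)/(5 - 9) + 68)*(-401) = (-8/(-4) + 68)*(-401) = (-¼*(-8) + 68)*(-401) = (2 + 68)*(-401) = 70*(-401) = -28070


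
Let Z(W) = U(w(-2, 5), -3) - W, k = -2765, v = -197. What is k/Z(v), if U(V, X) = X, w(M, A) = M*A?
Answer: -2765/194 ≈ -14.253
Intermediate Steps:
w(M, A) = A*M
Z(W) = -3 - W
k/Z(v) = -2765/(-3 - 1*(-197)) = -2765/(-3 + 197) = -2765/194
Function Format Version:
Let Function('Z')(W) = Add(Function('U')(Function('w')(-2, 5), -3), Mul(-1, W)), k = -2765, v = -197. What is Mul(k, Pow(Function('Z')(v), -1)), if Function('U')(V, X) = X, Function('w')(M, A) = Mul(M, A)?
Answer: Rational(-2765, 194) ≈ -14.253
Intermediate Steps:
Function('w')(M, A) = Mul(A, M)
Function('Z')(W) = Add(-3, Mul(-1, W))
Mul(k, Pow(Function('Z')(v), -1)) = Mul(-2765, Pow(Add(-3, Mul(-1, -197)), -1)) = Mul(-2765, Pow(Add(-3, 197), -1)) = Mul(-2765, Pow(194, -1)) = Mul(-2765, Rational(1, 194)) = Rational(-2765, 194)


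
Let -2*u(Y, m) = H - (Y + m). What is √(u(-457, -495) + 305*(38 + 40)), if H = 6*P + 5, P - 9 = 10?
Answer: √93018/2 ≈ 152.49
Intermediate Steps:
P = 19 (P = 9 + 10 = 19)
H = 119 (H = 6*19 + 5 = 114 + 5 = 119)
u(Y, m) = -119/2 + Y/2 + m/2 (u(Y, m) = -(119 - (Y + m))/2 = -(119 + (-Y - m))/2 = -(119 - Y - m)/2 = -119/2 + Y/2 + m/2)
√(u(-457, -495) + 305*(38 + 40)) = √((-119/2 + (½)*(-457) + (½)*(-495)) + 305*(38 + 40)) = √((-119/2 - 457/2 - 495/2) + 305*78) = √(-1071/2 + 23790) = √(46509/2) = √93018/2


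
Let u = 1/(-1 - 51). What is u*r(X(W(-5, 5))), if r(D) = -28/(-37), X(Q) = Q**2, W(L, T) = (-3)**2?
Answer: -7/481 ≈ -0.014553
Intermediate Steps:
u = -1/52 (u = 1/(-52) = -1/52 ≈ -0.019231)
W(L, T) = 9
r(D) = 28/37 (r(D) = -28*(-1/37) = 28/37)
u*r(X(W(-5, 5))) = -1/52*28/37 = -7/481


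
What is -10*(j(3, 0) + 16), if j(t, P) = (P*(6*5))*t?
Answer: -160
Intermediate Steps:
j(t, P) = 30*P*t (j(t, P) = (P*30)*t = (30*P)*t = 30*P*t)
-10*(j(3, 0) + 16) = -10*(30*0*3 + 16) = -10*(0 + 16) = -10*16 = -160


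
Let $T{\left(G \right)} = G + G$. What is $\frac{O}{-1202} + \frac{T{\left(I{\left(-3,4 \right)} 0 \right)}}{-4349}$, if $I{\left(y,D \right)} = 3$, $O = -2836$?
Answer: $\frac{1418}{601} \approx 2.3594$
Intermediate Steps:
$T{\left(G \right)} = 2 G$
$\frac{O}{-1202} + \frac{T{\left(I{\left(-3,4 \right)} 0 \right)}}{-4349} = - \frac{2836}{-1202} + \frac{2 \cdot 3 \cdot 0}{-4349} = \left(-2836\right) \left(- \frac{1}{1202}\right) + 2 \cdot 0 \left(- \frac{1}{4349}\right) = \frac{1418}{601} + 0 \left(- \frac{1}{4349}\right) = \frac{1418}{601} + 0 = \frac{1418}{601}$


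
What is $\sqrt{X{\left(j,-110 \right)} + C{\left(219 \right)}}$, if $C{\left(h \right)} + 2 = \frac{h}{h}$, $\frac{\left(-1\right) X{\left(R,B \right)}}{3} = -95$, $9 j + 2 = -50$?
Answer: $2 \sqrt{71} \approx 16.852$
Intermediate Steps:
$j = - \frac{52}{9}$ ($j = - \frac{2}{9} + \frac{1}{9} \left(-50\right) = - \frac{2}{9} - \frac{50}{9} = - \frac{52}{9} \approx -5.7778$)
$X{\left(R,B \right)} = 285$ ($X{\left(R,B \right)} = \left(-3\right) \left(-95\right) = 285$)
$C{\left(h \right)} = -1$ ($C{\left(h \right)} = -2 + \frac{h}{h} = -2 + 1 = -1$)
$\sqrt{X{\left(j,-110 \right)} + C{\left(219 \right)}} = \sqrt{285 - 1} = \sqrt{284} = 2 \sqrt{71}$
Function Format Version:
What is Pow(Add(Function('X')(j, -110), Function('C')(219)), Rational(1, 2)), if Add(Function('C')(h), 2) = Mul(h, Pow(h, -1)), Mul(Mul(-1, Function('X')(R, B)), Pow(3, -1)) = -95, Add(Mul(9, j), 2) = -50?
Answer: Mul(2, Pow(71, Rational(1, 2))) ≈ 16.852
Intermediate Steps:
j = Rational(-52, 9) (j = Add(Rational(-2, 9), Mul(Rational(1, 9), -50)) = Add(Rational(-2, 9), Rational(-50, 9)) = Rational(-52, 9) ≈ -5.7778)
Function('X')(R, B) = 285 (Function('X')(R, B) = Mul(-3, -95) = 285)
Function('C')(h) = -1 (Function('C')(h) = Add(-2, Mul(h, Pow(h, -1))) = Add(-2, 1) = -1)
Pow(Add(Function('X')(j, -110), Function('C')(219)), Rational(1, 2)) = Pow(Add(285, -1), Rational(1, 2)) = Pow(284, Rational(1, 2)) = Mul(2, Pow(71, Rational(1, 2)))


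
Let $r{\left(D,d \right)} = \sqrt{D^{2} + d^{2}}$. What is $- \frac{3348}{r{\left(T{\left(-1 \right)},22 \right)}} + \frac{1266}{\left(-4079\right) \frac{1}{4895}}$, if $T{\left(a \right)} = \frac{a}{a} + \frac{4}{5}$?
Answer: $- \frac{6197070}{4079} - \frac{16740 \sqrt{12181}}{12181} \approx -1670.9$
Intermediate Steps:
$T{\left(a \right)} = \frac{9}{5}$ ($T{\left(a \right)} = 1 + 4 \cdot \frac{1}{5} = 1 + \frac{4}{5} = \frac{9}{5}$)
$- \frac{3348}{r{\left(T{\left(-1 \right)},22 \right)}} + \frac{1266}{\left(-4079\right) \frac{1}{4895}} = - \frac{3348}{\sqrt{\left(\frac{9}{5}\right)^{2} + 22^{2}}} + \frac{1266}{\left(-4079\right) \frac{1}{4895}} = - \frac{3348}{\sqrt{\frac{81}{25} + 484}} + \frac{1266}{\left(-4079\right) \frac{1}{4895}} = - \frac{3348}{\sqrt{\frac{12181}{25}}} + \frac{1266}{- \frac{4079}{4895}} = - \frac{3348}{\frac{1}{5} \sqrt{12181}} + 1266 \left(- \frac{4895}{4079}\right) = - 3348 \frac{5 \sqrt{12181}}{12181} - \frac{6197070}{4079} = - \frac{16740 \sqrt{12181}}{12181} - \frac{6197070}{4079} = - \frac{6197070}{4079} - \frac{16740 \sqrt{12181}}{12181}$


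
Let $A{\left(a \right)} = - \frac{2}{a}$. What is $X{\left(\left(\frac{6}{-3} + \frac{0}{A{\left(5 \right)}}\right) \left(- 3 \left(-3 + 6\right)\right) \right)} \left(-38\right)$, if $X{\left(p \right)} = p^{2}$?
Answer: $-12312$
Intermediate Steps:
$X{\left(\left(\frac{6}{-3} + \frac{0}{A{\left(5 \right)}}\right) \left(- 3 \left(-3 + 6\right)\right) \right)} \left(-38\right) = \left(\left(\frac{6}{-3} + \frac{0}{\left(-2\right) \frac{1}{5}}\right) \left(- 3 \left(-3 + 6\right)\right)\right)^{2} \left(-38\right) = \left(\left(6 \left(- \frac{1}{3}\right) + \frac{0}{\left(-2\right) \frac{1}{5}}\right) \left(\left(-3\right) 3\right)\right)^{2} \left(-38\right) = \left(\left(-2 + \frac{0}{- \frac{2}{5}}\right) \left(-9\right)\right)^{2} \left(-38\right) = \left(\left(-2 + 0 \left(- \frac{5}{2}\right)\right) \left(-9\right)\right)^{2} \left(-38\right) = \left(\left(-2 + 0\right) \left(-9\right)\right)^{2} \left(-38\right) = \left(\left(-2\right) \left(-9\right)\right)^{2} \left(-38\right) = 18^{2} \left(-38\right) = 324 \left(-38\right) = -12312$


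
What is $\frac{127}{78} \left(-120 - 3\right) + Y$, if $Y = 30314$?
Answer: $\frac{782957}{26} \approx 30114.0$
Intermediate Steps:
$\frac{127}{78} \left(-120 - 3\right) + Y = \frac{127}{78} \left(-120 - 3\right) + 30314 = 127 \cdot \frac{1}{78} \left(-120 - 3\right) + 30314 = \frac{127}{78} \left(-123\right) + 30314 = - \frac{5207}{26} + 30314 = \frac{782957}{26}$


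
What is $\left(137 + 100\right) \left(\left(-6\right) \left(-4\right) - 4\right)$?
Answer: $4740$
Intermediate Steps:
$\left(137 + 100\right) \left(\left(-6\right) \left(-4\right) - 4\right) = 237 \left(24 - 4\right) = 237 \cdot 20 = 4740$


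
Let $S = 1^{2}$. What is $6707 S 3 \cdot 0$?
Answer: $0$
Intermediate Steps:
$S = 1$
$6707 S 3 \cdot 0 = 6707 \cdot 1 \cdot 3 \cdot 0 = 6707 \cdot 3 \cdot 0 = 6707 \cdot 0 = 0$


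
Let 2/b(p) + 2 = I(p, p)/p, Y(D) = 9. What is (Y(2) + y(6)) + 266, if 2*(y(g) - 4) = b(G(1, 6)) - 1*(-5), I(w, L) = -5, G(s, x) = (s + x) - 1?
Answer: 9559/34 ≈ 281.15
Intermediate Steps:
G(s, x) = -1 + s + x
b(p) = 2/(-2 - 5/p)
y(g) = 209/34 (y(g) = 4 + (-2*(-1 + 1 + 6)/(5 + 2*(-1 + 1 + 6)) - 1*(-5))/2 = 4 + (-2*6/(5 + 2*6) + 5)/2 = 4 + (-2*6/(5 + 12) + 5)/2 = 4 + (-2*6/17 + 5)/2 = 4 + (-2*6*1/17 + 5)/2 = 4 + (-12/17 + 5)/2 = 4 + (1/2)*(73/17) = 4 + 73/34 = 209/34)
(Y(2) + y(6)) + 266 = (9 + 209/34) + 266 = 515/34 + 266 = 9559/34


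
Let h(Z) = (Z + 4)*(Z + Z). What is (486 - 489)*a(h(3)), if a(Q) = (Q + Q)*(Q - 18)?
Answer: -6048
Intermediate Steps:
h(Z) = 2*Z*(4 + Z) (h(Z) = (4 + Z)*(2*Z) = 2*Z*(4 + Z))
a(Q) = 2*Q*(-18 + Q) (a(Q) = (2*Q)*(-18 + Q) = 2*Q*(-18 + Q))
(486 - 489)*a(h(3)) = (486 - 489)*(2*(2*3*(4 + 3))*(-18 + 2*3*(4 + 3))) = -6*2*3*7*(-18 + 2*3*7) = -6*42*(-18 + 42) = -6*42*24 = -3*2016 = -6048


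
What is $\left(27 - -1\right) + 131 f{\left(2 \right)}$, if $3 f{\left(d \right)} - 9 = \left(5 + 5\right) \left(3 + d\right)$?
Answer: $\frac{7813}{3} \approx 2604.3$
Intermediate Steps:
$f{\left(d \right)} = 13 + \frac{10 d}{3}$ ($f{\left(d \right)} = 3 + \frac{\left(5 + 5\right) \left(3 + d\right)}{3} = 3 + \frac{10 \left(3 + d\right)}{3} = 3 + \frac{30 + 10 d}{3} = 3 + \left(10 + \frac{10 d}{3}\right) = 13 + \frac{10 d}{3}$)
$\left(27 - -1\right) + 131 f{\left(2 \right)} = \left(27 - -1\right) + 131 \left(13 + \frac{10}{3} \cdot 2\right) = \left(27 + 1\right) + 131 \left(13 + \frac{20}{3}\right) = 28 + 131 \cdot \frac{59}{3} = 28 + \frac{7729}{3} = \frac{7813}{3}$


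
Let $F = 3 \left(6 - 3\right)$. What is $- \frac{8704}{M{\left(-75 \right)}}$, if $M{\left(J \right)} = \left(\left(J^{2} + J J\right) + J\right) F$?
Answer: $- \frac{8704}{100575} \approx -0.086542$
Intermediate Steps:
$F = 9$ ($F = 3 \cdot 3 = 9$)
$M{\left(J \right)} = 9 J + 18 J^{2}$ ($M{\left(J \right)} = \left(\left(J^{2} + J J\right) + J\right) 9 = \left(\left(J^{2} + J^{2}\right) + J\right) 9 = \left(2 J^{2} + J\right) 9 = \left(J + 2 J^{2}\right) 9 = 9 J + 18 J^{2}$)
$- \frac{8704}{M{\left(-75 \right)}} = - \frac{8704}{9 \left(-75\right) \left(1 + 2 \left(-75\right)\right)} = - \frac{8704}{9 \left(-75\right) \left(1 - 150\right)} = - \frac{8704}{9 \left(-75\right) \left(-149\right)} = - \frac{8704}{100575}$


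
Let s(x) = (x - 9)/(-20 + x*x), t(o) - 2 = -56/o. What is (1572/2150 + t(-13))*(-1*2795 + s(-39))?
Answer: -412687500224/20976475 ≈ -19674.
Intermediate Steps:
t(o) = 2 - 56/o
s(x) = (-9 + x)/(-20 + x**2)
(1572/2150 + t(-13))*(-1*2795 + s(-39)) = (1572/2150 + (2 - 56/(-13)))*(-1*2795 + (-9 - 39)/(-20 + (-39)**2)) = (1572*(1/2150) + (2 - 56*(-1/13)))*(-2795 - 48/(-20 + 1521)) = (786/1075 + (2 + 56/13))*(-2795 - 48/1501) = (786/1075 + 82/13)*(-2795 + (1/1501)*(-48)) = 98368*(-2795 - 48/1501)/13975 = (98368/13975)*(-4195343/1501) = -412687500224/20976475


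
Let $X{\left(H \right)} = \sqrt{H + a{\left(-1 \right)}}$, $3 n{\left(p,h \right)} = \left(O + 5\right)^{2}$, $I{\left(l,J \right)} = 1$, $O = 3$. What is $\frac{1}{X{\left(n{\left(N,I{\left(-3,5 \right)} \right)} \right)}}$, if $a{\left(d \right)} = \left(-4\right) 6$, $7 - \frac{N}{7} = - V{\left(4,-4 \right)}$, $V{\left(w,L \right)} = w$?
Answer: $- \frac{i \sqrt{6}}{4} \approx - 0.61237 i$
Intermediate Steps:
$N = 77$ ($N = 49 - 7 \left(\left(-1\right) 4\right) = 49 - -28 = 49 + 28 = 77$)
$a{\left(d \right)} = -24$
$n{\left(p,h \right)} = \frac{64}{3}$ ($n{\left(p,h \right)} = \frac{\left(3 + 5\right)^{2}}{3} = \frac{8^{2}}{3} = \frac{1}{3} \cdot 64 = \frac{64}{3}$)
$X{\left(H \right)} = \sqrt{-24 + H}$ ($X{\left(H \right)} = \sqrt{H - 24} = \sqrt{-24 + H}$)
$\frac{1}{X{\left(n{\left(N,I{\left(-3,5 \right)} \right)} \right)}} = \frac{1}{\sqrt{-24 + \frac{64}{3}}} = \frac{1}{\sqrt{- \frac{8}{3}}} = \frac{1}{\frac{2}{3} i \sqrt{6}} = - \frac{i \sqrt{6}}{4}$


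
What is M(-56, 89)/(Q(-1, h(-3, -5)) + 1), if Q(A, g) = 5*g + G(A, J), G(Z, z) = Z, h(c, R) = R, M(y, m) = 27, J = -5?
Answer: -27/25 ≈ -1.0800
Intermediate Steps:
Q(A, g) = A + 5*g (Q(A, g) = 5*g + A = A + 5*g)
M(-56, 89)/(Q(-1, h(-3, -5)) + 1) = 27/((-1 + 5*(-5)) + 1) = 27/((-1 - 25) + 1) = 27/(-26 + 1) = 27/(-25) = 27*(-1/25) = -27/25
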